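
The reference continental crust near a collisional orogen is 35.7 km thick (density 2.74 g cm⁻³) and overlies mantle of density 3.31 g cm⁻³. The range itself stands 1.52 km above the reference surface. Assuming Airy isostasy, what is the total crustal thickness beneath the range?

44.5 km

Root depth r = h ρ_c / (ρ_m − ρ_c) = 1.52 km × 2.74 / 0.57 = 7.307 km.
Total thickness = T + h + r = 35.7 km + 1.52 km + 7.307 km = 44.5 km.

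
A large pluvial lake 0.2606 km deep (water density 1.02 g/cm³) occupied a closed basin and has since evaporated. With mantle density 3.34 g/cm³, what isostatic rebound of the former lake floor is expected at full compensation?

0.0796 km

u = d ρ_w/ρ_m = 0.2606 km × 1.02/3.34 = 0.0796 km.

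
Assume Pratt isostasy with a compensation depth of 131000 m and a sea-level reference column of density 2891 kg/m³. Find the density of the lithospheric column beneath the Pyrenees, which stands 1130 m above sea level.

2870 kg/m³

Pratt balance: ρ_ref D = ρ (D + h).
ρ = ρ_ref D/(D + h) = 2891 × 131000 m/(131000 m + 1130 m) = 2870 kg/m³.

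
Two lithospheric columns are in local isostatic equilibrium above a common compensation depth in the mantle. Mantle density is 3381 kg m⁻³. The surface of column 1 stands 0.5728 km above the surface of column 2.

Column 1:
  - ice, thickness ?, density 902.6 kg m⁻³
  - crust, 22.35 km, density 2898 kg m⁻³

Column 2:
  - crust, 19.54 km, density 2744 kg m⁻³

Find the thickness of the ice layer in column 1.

Take the compensation level at the base of the deeper column (depth z_c below the surface of column 1) and equate Σ ρ_i t_i down to z_c; mantle fills any gap and the z_c terms cancel.
Column 1: x×902.6 + 22.35×2898 + (z_c − 22.35 − x)×3381
Column 2: 0.5728×0 + 19.54×2744 + (z_c − 0.5728 − 19.54)×3381
The z_c×3381 term appears on both sides and cancels. Collect the known terms of each column as K = Σ(ρt)_known − 3381 × (depth of known layers): K_1 = 64770.3 − 3381×22.35 = −10795.05; K_2 = 53617.76 − 3381×(0.5728 + 19.54) = −14383.6168.
Balance: K_1 − x×(3381 − 902.6) = K_2, so x = (K_1 − K_2)/(3381 − 902.6) = 3588.57/2478.4 = 1.45 km.

1.45 km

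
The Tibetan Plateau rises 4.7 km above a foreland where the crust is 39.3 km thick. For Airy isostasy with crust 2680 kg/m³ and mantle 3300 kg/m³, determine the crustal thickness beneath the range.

64.3 km

Root depth r = h ρ_c / (ρ_m − ρ_c) = 4.7 km × 2680 / 620 = 20.32 km.
Total thickness = T + h + r = 39.3 km + 4.7 km + 20.32 km = 64.3 km.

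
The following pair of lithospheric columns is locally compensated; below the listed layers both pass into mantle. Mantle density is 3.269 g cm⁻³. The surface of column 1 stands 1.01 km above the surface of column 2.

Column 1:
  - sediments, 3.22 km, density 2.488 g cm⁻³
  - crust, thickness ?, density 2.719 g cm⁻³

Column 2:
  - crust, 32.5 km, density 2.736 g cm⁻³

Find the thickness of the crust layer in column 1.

Take the compensation level at the base of the deeper column (depth z_c below the surface of column 1) and equate Σ ρ_i t_i down to z_c; mantle fills any gap and the z_c terms cancel.
Column 1: 3.22×2.488 + x×2.719 + (z_c − 3.22 − x)×3.269
Column 2: 1.01×0 + 32.5×2.736 + (z_c − 1.01 − 32.5)×3.269
The z_c×3.269 term appears on both sides and cancels. Collect the known terms of each column as K = Σ(ρt)_known − 3.269 × (depth of known layers): K_1 = 8.01136 − 3.269×3.22 = −2.51482; K_2 = 88.92 − 3.269×(1.01 + 32.5) = −20.62419.
Balance: K_1 − x×(3.269 − 2.719) = K_2, so x = (K_1 − K_2)/(3.269 − 2.719) = 18.1094/0.55 = 32.9 km.

32.9 km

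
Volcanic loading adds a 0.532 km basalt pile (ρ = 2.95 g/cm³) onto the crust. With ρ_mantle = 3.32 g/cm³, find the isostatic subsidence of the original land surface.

Subaerial loading: s = t ρ_load / ρ_m.
s = 0.532 km × 2.95/3.32 = 0.473 km.

0.473 km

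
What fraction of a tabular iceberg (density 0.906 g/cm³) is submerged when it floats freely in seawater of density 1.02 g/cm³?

88.8%

Submerged fraction = ρ_obj/ρ_fluid = 0.906/1.02 = 88.8%.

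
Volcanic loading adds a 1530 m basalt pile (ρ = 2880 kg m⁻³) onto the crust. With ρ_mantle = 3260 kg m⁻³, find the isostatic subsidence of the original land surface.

Subaerial loading: s = t ρ_load / ρ_m.
s = 1530 m × 2880/3260 = 1350 m.

1350 m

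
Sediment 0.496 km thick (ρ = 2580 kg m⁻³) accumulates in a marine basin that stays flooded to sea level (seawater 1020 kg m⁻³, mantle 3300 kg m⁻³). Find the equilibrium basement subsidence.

Submarine loading: the sediment displaces seawater, and the subsidence is in turn flooded, so s (ρ_m − ρ_w) = t (ρ_sed − ρ_w).
s = 0.496 km × (2580 − 1020) / (3300 − 1020) = 0.339 km.

0.339 km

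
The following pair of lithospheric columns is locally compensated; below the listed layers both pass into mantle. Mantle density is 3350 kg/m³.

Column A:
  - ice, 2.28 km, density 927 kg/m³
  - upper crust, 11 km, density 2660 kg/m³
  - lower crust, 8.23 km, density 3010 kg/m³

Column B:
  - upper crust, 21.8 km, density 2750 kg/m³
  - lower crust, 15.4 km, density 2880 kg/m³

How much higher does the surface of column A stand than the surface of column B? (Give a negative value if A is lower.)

For any compensation level in the mantle, the mantle terms cancel and isostasy reduces to e = (Σt_A − Σt_B) − (Σ(ρt)_A − Σ(ρt)_B) / ρ_m.
Σt_A = 21.51 km; Σt_B = 37.2 km; Σ(ρt)_A = 56145.86; Σ(ρt)_B = 104302 (in km·kg/m³).
e = (21.51 − 37.2) − (56145.86 − 104302) / 3350 = −1.32 km.

−1.32 km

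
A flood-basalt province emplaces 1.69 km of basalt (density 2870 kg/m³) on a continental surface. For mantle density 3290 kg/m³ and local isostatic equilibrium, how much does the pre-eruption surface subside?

Subaerial loading: s = t ρ_load / ρ_m.
s = 1.69 km × 2870/3290 = 1.47 km.

1.47 km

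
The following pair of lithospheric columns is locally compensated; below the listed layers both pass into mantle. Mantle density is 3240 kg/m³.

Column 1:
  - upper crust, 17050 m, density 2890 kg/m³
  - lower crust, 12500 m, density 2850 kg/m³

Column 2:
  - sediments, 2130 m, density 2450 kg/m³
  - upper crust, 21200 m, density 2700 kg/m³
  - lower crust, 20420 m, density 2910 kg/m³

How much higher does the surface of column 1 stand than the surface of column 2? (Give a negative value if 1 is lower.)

For any compensation level in the mantle, the mantle terms cancel and isostasy reduces to e = (Σt_1 − Σt_2) − (Σ(ρt)_1 − Σ(ρt)_2) / ρ_m.
Σt_1 = 29550 m; Σt_2 = 43750 m; Σ(ρt)_1 = 84899500; Σ(ρt)_2 = 121880700 (in m·kg/m³).
e = (29550 − 43750) − (84899500 − 121880700) / 3240 = −2790 m.

−2790 m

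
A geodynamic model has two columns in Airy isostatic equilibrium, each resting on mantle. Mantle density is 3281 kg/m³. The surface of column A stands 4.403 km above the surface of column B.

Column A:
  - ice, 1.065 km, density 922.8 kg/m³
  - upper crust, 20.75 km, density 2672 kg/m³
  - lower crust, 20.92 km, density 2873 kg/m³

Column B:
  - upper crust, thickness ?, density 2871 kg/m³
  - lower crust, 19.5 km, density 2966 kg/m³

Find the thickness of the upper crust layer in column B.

Take the compensation level at the base of the deeper column (depth z_c below the surface of column A) and equate Σ ρ_i t_i down to z_c; mantle fills any gap and the z_c terms cancel.
Column A: 1.065×922.8 + 20.75×2672 + 20.92×2873 + (z_c − 42.735)×3281
Column B: 4.403×0 + x×2871 + 19.5×2966 + (z_c − 4.403 − 19.5 − x)×3281
The z_c×3281 term appears on both sides and cancels. Collect the known terms of each column as K = Σ(ρt)_known − 3281 × (depth of known layers): K_A = 116529.942 − 3281×42.735 = −23683.593; K_B = 57837 − 3281×(4.403 + 19.5) = −20588.743.
Balance: K_A = K_B − x×(3281 − 2871), so x = (K_B − K_A)/(3281 − 2871) = 3094.85/410 = 7.55 km.

7.55 km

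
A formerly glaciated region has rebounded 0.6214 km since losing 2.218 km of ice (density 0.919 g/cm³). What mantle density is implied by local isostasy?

3.28 g/cm³

ρ_m = ρ_ice t / u = 0.919 × 2.218 km/0.6214 km = 3.28 g/cm³.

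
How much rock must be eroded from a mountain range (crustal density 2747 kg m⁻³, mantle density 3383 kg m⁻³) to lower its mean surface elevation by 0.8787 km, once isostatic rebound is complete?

4.67 km

Net drop Δ = e − u = e − e ρ_c/ρ_m = e (ρ_m − ρ_c)/ρ_m.
e = Δ ρ_m/(ρ_m − ρ_c) = 0.8787 km × 3383/636 = 4.67 km.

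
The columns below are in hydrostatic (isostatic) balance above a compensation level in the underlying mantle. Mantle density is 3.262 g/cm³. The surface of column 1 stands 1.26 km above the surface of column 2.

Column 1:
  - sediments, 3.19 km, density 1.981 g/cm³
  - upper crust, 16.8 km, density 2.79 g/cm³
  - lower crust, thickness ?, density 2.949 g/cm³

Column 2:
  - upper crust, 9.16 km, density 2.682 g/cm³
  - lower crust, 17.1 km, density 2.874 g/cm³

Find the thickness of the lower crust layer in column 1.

Take the compensation level at the base of the deeper column (depth z_c below the surface of column 1) and equate Σ ρ_i t_i down to z_c; mantle fills any gap and the z_c terms cancel.
Column 1: 3.19×1.981 + 16.8×2.79 + x×2.949 + (z_c − 19.99 − x)×3.262
Column 2: 1.26×0 + 9.16×2.682 + 17.1×2.874 + (z_c − 1.26 − 26.26)×3.262
The z_c×3.262 term appears on both sides and cancels. Collect the known terms of each column as K = Σ(ρt)_known − 3.262 × (depth of known layers): K_1 = 53.19139 − 3.262×19.99 = −12.01599; K_2 = 73.71252 − 3.262×(1.26 + 26.26) = −16.05772.
Balance: K_1 − x×(3.262 − 2.949) = K_2, so x = (K_1 − K_2)/(3.262 − 2.949) = 4.04173/0.313 = 12.9 km.

12.9 km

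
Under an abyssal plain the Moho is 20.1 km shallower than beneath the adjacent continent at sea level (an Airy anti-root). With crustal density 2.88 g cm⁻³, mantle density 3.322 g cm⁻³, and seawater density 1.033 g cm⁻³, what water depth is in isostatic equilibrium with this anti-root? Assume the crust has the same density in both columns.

4.81 km

Replacing a thickness d of crust by seawater at the top must be balanced by replacing crust with mantle at the base: d (ρ_c − ρ_w) = a (ρ_m − ρ_c).
d = a (ρ_m − ρ_c)/(ρ_c − ρ_w) = 20.1 km × 0.442/1.847 = 4.81 km.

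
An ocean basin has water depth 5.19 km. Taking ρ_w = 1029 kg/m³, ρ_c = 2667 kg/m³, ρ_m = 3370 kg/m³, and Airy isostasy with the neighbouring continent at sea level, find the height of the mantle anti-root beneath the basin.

For local isostatic compensation: replacing crust with seawater at the top is compensated by replacing crust with mantle at the base: d (ρ_c − ρ_w) = a (ρ_m − ρ_c).
a = d (ρ_c − ρ_w)/(ρ_m − ρ_c) = 5.19 km × 1638/703 = 12.1 km.

12.1 km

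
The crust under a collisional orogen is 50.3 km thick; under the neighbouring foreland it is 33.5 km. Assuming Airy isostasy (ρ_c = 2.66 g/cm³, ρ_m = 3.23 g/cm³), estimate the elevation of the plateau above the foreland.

2.96 km

Excess crust Δ = 50.3 km − 33.5 km = 16.8 km, split between elevation h and root r with h + r = Δ.
Airy balance ρ_c h = (ρ_m − ρ_c) r gives r = h ρ_c/(ρ_m − ρ_c), so h (1 + ρ_c/(ρ_m − ρ_c)) = Δ, i.e. h = Δ (ρ_m − ρ_c)/ρ_m.
h = 16.8 km × 0.57/3.23 = 2.96 km.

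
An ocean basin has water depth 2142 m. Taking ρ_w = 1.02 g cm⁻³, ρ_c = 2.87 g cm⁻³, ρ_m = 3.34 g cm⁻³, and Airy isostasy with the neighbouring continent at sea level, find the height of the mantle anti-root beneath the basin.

Isostatic balance requires: replacing crust with seawater at the top is compensated by replacing crust with mantle at the base: d (ρ_c − ρ_w) = a (ρ_m − ρ_c).
a = d (ρ_c − ρ_w)/(ρ_m − ρ_c) = 2142 m × 1.85/0.47 = 8430 m.

8430 m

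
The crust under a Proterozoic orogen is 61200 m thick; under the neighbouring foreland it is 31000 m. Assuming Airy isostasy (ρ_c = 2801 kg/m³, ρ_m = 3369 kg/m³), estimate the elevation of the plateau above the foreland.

5090 m

Excess crust Δ = 61200 m − 31000 m = 30200 m, split between elevation h and root r with h + r = Δ.
Airy balance ρ_c h = (ρ_m − ρ_c) r gives r = h ρ_c/(ρ_m − ρ_c), so h (1 + ρ_c/(ρ_m − ρ_c)) = Δ, i.e. h = Δ (ρ_m − ρ_c)/ρ_m.
h = 30200 m × 568/3369 = 5090 m.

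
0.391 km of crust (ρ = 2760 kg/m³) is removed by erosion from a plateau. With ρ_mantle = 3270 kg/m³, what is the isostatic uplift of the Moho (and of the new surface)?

Unloading: uplift u = e ρ_c/ρ_m = 0.391 km × 2760/3270 = 0.33 km.

0.33 km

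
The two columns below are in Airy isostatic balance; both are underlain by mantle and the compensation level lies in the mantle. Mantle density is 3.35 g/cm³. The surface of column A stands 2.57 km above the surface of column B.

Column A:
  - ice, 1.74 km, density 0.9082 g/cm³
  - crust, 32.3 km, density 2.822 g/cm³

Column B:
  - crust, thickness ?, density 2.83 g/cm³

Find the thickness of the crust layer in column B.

24.4 km

Take the compensation level at the base of the deeper column (depth z_c below the surface of column A) and equate Σ ρ_i t_i down to z_c; mantle fills any gap and the z_c terms cancel.
Column A: 1.74×0.9082 + 32.3×2.822 + (z_c − 34.04)×3.35
Column B: 2.57×0 + x×2.83 + (z_c − 2.57 − 0 − x)×3.35
The z_c×3.35 term appears on both sides and cancels. Collect the known terms of each column as K = Σ(ρt)_known − 3.35 × (depth of known layers): K_A = 92.730868 − 3.35×34.04 = −21.303132; K_B = 0 − 3.35×(2.57 + 0) = −8.6095.
Balance: K_A = K_B − x×(3.35 − 2.83), so x = (K_B − K_A)/(3.35 − 2.83) = 12.6936/0.52 = 24.4 km.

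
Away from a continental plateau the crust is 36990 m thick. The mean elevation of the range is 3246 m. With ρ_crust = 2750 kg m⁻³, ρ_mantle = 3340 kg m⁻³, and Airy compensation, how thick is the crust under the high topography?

Root depth r = h ρ_c / (ρ_m − ρ_c) = 3246 m × 2750 / 590 = 15130 m.
Total thickness = T + h + r = 36990 m + 3246 m + 15130 m = 55400 m.

55400 m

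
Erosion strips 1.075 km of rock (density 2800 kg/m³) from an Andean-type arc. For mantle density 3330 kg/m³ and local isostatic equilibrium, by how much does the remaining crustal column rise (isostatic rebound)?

Unloading: uplift u = e ρ_c/ρ_m = 1.075 km × 2800/3330 = 0.904 km.

0.904 km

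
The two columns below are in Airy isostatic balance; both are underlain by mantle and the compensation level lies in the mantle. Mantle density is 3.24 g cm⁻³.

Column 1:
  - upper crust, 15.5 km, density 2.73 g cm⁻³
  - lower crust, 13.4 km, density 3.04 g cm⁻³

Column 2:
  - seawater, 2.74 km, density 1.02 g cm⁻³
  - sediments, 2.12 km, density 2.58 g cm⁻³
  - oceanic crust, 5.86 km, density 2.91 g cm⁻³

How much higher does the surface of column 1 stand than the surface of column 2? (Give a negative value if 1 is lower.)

For any compensation level in the mantle, the mantle terms cancel and isostasy reduces to e = (Σt_1 − Σt_2) − (Σ(ρt)_1 − Σ(ρt)_2) / ρ_m.
Σt_1 = 28.9 km; Σt_2 = 10.72 km; Σ(ρt)_1 = 83.051; Σ(ρt)_2 = 25.317 (in km·g cm⁻³).
e = (28.9 − 10.72) − (83.051 − 25.317) / 3.24 = 0.361 km.

0.361 km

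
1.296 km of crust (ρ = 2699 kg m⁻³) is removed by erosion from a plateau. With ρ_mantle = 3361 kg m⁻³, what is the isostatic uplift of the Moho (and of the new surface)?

1.04 km

Unloading: uplift u = e ρ_c/ρ_m = 1.296 km × 2699/3361 = 1.04 km.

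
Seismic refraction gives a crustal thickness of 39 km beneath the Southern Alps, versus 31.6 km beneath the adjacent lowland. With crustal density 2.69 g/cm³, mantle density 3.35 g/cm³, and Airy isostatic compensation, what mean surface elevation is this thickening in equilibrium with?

1.46 km

Excess crust Δ = 39 km − 31.6 km = 7.4 km, split between elevation h and root r with h + r = Δ.
Airy balance ρ_c h = (ρ_m − ρ_c) r gives r = h ρ_c/(ρ_m − ρ_c), so h (1 + ρ_c/(ρ_m − ρ_c)) = Δ, i.e. h = Δ (ρ_m − ρ_c)/ρ_m.
h = 7.4 km × 0.66/3.35 = 1.46 km.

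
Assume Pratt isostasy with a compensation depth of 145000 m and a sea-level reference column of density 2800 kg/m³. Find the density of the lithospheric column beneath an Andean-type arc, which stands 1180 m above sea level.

Pratt balance: ρ_ref D = ρ (D + h).
ρ = ρ_ref D/(D + h) = 2800 × 145000 m/(145000 m + 1180 m) = 2780 kg/m³.

2780 kg/m³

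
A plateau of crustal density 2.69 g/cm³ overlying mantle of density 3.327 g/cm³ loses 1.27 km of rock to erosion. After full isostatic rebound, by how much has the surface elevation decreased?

Rebound u = e ρ_c/ρ_m = 1.27 km × 2.69/3.327 = 1.027 km.
Net surface drop = e − u = 1.27 km − 1.027 km = e (ρ_m − ρ_c)/ρ_m = 0.243 km.

0.243 km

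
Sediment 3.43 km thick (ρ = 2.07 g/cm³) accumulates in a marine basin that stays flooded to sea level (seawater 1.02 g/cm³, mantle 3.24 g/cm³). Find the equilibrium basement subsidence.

1.62 km

Submarine loading: the sediment displaces seawater, and the subsidence is in turn flooded, so s (ρ_m − ρ_w) = t (ρ_sed − ρ_w).
s = 3.43 km × (2.07 − 1.02) / (3.24 − 1.02) = 1.62 km.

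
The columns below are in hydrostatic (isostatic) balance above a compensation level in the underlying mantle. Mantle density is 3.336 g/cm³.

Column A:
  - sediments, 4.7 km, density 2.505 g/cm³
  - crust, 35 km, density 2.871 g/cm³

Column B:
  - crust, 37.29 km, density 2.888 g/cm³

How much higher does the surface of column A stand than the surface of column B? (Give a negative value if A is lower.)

For any compensation level in the mantle, the mantle terms cancel and isostasy reduces to e = (Σt_A − Σt_B) − (Σ(ρt)_A − Σ(ρt)_B) / ρ_m.
Σt_A = 39.7 km; Σt_B = 37.29 km; Σ(ρt)_A = 112.2585; Σ(ρt)_B = 107.69352 (in km·g/cm³).
e = (39.7 − 37.29) − (112.2585 − 107.69352) / 3.336 = 1.04 km.

1.04 km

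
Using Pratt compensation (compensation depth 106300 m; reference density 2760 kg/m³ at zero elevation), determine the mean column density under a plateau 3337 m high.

2680 kg/m³

Pratt balance: ρ_ref D = ρ (D + h).
ρ = ρ_ref D/(D + h) = 2760 × 106300 m/(106300 m + 3337 m) = 2680 kg/m³.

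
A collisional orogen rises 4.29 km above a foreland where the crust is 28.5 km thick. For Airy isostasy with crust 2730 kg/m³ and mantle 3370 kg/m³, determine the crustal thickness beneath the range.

Root depth r = h ρ_c / (ρ_m − ρ_c) = 4.29 km × 2730 / 640 = 18.3 km.
Total thickness = T + h + r = 28.5 km + 4.29 km + 18.3 km = 51.1 km.

51.1 km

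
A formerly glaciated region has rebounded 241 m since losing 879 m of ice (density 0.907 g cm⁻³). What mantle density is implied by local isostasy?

3.31 g cm⁻³

ρ_m = ρ_ice t / u = 0.907 × 879 m/241 m = 3.31 g cm⁻³.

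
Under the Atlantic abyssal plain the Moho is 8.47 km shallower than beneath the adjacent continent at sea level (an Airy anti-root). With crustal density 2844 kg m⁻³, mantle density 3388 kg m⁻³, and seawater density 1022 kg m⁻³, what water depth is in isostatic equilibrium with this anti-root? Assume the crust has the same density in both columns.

2.53 km

Replacing a thickness d of crust by seawater at the top must be balanced by replacing crust with mantle at the base: d (ρ_c − ρ_w) = a (ρ_m − ρ_c).
d = a (ρ_m − ρ_c)/(ρ_c − ρ_w) = 8.47 km × 544/1822 = 2.53 km.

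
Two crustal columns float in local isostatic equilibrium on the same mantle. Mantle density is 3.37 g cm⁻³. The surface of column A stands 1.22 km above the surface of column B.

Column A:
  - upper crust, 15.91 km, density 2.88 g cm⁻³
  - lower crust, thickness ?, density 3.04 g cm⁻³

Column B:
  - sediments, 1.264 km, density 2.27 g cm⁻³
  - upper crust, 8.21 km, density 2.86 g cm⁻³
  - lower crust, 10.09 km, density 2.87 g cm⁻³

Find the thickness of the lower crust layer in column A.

21 km

Take the compensation level at the base of the deeper column (depth z_c below the surface of column A) and equate Σ ρ_i t_i down to z_c; mantle fills any gap and the z_c terms cancel.
Column A: 15.91×2.88 + x×3.04 + (z_c − 15.91 − x)×3.37
Column B: 1.22×0 + 1.264×2.27 + 8.21×2.86 + 10.09×2.87 + (z_c − 1.22 − 19.564)×3.37
The z_c×3.37 term appears on both sides and cancels. Collect the known terms of each column as K = Σ(ρt)_known − 3.37 × (depth of known layers): K_A = 45.8208 − 3.37×15.91 = −7.7959; K_B = 55.30818 − 3.37×(1.22 + 19.564) = −14.7339.
Balance: K_A − x×(3.37 − 3.04) = K_B, so x = (K_A − K_B)/(3.37 − 3.04) = 6.938/0.33 = 21 km.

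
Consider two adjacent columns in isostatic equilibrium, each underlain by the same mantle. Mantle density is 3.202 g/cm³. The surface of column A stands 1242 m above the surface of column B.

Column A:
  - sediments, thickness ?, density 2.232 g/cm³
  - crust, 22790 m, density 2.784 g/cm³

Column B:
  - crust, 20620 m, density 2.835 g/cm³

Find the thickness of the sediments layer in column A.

2080 m

Take the compensation level at the base of the deeper column (depth z_c below the surface of column A) and equate Σ ρ_i t_i down to z_c; mantle fills any gap and the z_c terms cancel.
Column A: x×2.232 + 22790×2.784 + (z_c − 22790 − x)×3.202
Column B: 1242×0 + 20620×2.835 + (z_c − 1242 − 20620)×3.202
The z_c×3.202 term appears on both sides and cancels. Collect the known terms of each column as K = Σ(ρt)_known − 3.202 × (depth of known layers): K_A = 63447.36 − 3.202×22790 = −9526.22; K_B = 58457.7 − 3.202×(1242 + 20620) = −11544.424.
Balance: K_A − x×(3.202 − 2.232) = K_B, so x = (K_A − K_B)/(3.202 − 2.232) = 2018.2/0.97 = 2080 m.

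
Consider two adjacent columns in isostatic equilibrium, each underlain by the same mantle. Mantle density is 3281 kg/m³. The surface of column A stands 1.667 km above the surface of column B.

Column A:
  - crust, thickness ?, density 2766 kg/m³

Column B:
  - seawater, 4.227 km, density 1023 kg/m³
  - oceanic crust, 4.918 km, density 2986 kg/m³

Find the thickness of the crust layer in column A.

32 km

Take the compensation level at the base of the deeper column (depth z_c below the surface of column A) and equate Σ ρ_i t_i down to z_c; mantle fills any gap and the z_c terms cancel.
Column A: x×2766 + (z_c − 0 − x)×3281
Column B: 1.667×0 + 4.227×1023 + 4.918×2986 + (z_c − 1.667 − 9.145)×3281
The z_c×3281 term appears on both sides and cancels. Collect the known terms of each column as K = Σ(ρt)_known − 3281 × (depth of known layers): K_A = 0 − 3281×0 = 0; K_B = 19009.369 − 3281×(1.667 + 9.145) = −16464.803.
Balance: K_A − x×(3281 − 2766) = K_B, so x = (K_A − K_B)/(3281 − 2766) = 16464.8/515 = 32 km.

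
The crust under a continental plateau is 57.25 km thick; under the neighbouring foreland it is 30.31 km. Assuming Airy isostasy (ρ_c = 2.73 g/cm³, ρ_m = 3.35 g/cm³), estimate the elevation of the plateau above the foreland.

Excess crust Δ = 57.25 km − 30.31 km = 26.94 km, split between elevation h and root r with h + r = Δ.
Airy balance ρ_c h = (ρ_m − ρ_c) r gives r = h ρ_c/(ρ_m − ρ_c), so h (1 + ρ_c/(ρ_m − ρ_c)) = Δ, i.e. h = Δ (ρ_m − ρ_c)/ρ_m.
h = 26.94 km × 0.62/3.35 = 4.99 km.

4.99 km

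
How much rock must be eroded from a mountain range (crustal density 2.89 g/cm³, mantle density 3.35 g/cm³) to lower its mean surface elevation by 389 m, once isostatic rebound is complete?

2830 m

Net drop Δ = e − u = e − e ρ_c/ρ_m = e (ρ_m − ρ_c)/ρ_m.
e = Δ ρ_m/(ρ_m − ρ_c) = 389 m × 3.35/0.46 = 2830 m.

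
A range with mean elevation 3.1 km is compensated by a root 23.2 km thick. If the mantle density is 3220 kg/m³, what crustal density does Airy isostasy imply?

2840 kg/m³

ρ_c h = (ρ_m − ρ_c) r → ρ_c (h + r) = ρ_m r → ρ_c = ρ_m r / (h + r).
ρ_c = 3220 × 23.2 km / (3.1 km + 23.2 km) = 2840 kg/m³.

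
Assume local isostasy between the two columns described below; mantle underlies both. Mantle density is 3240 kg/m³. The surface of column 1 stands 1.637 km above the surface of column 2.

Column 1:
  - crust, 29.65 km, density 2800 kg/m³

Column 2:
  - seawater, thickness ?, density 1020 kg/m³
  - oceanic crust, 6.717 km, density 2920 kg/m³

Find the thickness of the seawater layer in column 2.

Take the compensation level at the base of the deeper column (depth z_c below the surface of column 1) and equate Σ ρ_i t_i down to z_c; mantle fills any gap and the z_c terms cancel.
Column 1: 29.65×2800 + (z_c − 29.65)×3240
Column 2: 1.637×0 + x×1020 + 6.717×2920 + (z_c − 1.637 − 6.717 − x)×3240
The z_c×3240 term appears on both sides and cancels. Collect the known terms of each column as K = Σ(ρt)_known − 3240 × (depth of known layers): K_1 = 83020 − 3240×29.65 = −13046; K_2 = 19613.64 − 3240×(1.637 + 6.717) = −7453.32.
Balance: K_1 = K_2 − x×(3240 − 1020), so x = (K_2 − K_1)/(3240 − 1020) = 5592.68/2220 = 2.52 km.

2.52 km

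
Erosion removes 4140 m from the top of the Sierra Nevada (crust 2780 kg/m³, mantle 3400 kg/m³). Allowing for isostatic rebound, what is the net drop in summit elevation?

755 m

Rebound u = e ρ_c/ρ_m = 4140 m × 2780/3400 = 3385 m.
Net surface drop = e − u = 4140 m − 3385 m = e (ρ_m − ρ_c)/ρ_m = 755 m.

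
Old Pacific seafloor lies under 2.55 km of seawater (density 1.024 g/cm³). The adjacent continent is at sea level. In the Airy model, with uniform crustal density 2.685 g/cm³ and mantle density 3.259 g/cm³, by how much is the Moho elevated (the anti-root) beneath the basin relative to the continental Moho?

Balancing pressure at the compensation depth: replacing crust with seawater at the top is compensated by replacing crust with mantle at the base: d (ρ_c − ρ_w) = a (ρ_m − ρ_c).
a = d (ρ_c − ρ_w)/(ρ_m − ρ_c) = 2.55 km × 1.661/0.574 = 7.38 km.

7.38 km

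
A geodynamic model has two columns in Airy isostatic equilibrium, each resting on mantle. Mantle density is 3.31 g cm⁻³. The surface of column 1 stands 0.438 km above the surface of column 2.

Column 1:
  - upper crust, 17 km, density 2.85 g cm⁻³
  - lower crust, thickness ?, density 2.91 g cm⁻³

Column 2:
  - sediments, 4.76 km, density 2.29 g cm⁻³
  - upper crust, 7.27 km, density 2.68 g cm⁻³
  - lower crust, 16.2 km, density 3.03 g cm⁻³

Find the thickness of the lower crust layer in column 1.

19 km

Take the compensation level at the base of the deeper column (depth z_c below the surface of column 1) and equate Σ ρ_i t_i down to z_c; mantle fills any gap and the z_c terms cancel.
Column 1: 17×2.85 + x×2.91 + (z_c − 17 − x)×3.31
Column 2: 0.438×0 + 4.76×2.29 + 7.27×2.68 + 16.2×3.03 + (z_c − 0.438 − 28.23)×3.31
The z_c×3.31 term appears on both sides and cancels. Collect the known terms of each column as K = Σ(ρt)_known − 3.31 × (depth of known layers): K_1 = 48.45 − 3.31×17 = −7.82; K_2 = 79.47 − 3.31×(0.438 + 28.23) = −15.42108.
Balance: K_1 − x×(3.31 − 2.91) = K_2, so x = (K_1 − K_2)/(3.31 − 2.91) = 7.60108/0.4 = 19 km.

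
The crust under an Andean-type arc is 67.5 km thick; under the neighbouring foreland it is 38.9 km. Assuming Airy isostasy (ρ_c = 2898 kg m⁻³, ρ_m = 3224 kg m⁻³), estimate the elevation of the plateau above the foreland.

Excess crust Δ = 67.5 km − 38.9 km = 28.6 km, split between elevation h and root r with h + r = Δ.
Airy balance ρ_c h = (ρ_m − ρ_c) r gives r = h ρ_c/(ρ_m − ρ_c), so h (1 + ρ_c/(ρ_m − ρ_c)) = Δ, i.e. h = Δ (ρ_m − ρ_c)/ρ_m.
h = 28.6 km × 326/3224 = 2.89 km.

2.89 km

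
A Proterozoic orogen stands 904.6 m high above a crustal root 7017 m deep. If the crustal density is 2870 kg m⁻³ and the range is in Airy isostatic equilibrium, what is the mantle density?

Airy balance: ρ_c h = (ρ_m − ρ_c) r → ρ_m = ρ_c (1 + h/r).
ρ_m = 2870 × (1 + 904.6 m/7017 m) = 3240 kg m⁻³.

3240 kg m⁻³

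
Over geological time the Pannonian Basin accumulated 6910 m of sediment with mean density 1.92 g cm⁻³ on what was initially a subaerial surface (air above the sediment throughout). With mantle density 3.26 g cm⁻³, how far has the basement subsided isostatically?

Subaerial load: s = t ρ_sed / ρ_m = 6910 m × 1.92/3.26 = 4070 m.

4070 m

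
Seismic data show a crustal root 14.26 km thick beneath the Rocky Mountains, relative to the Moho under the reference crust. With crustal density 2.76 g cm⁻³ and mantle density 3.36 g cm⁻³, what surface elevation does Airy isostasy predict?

3.1 km

For local isostatic compensation: ρ_c h = (ρ_m − ρ_c) r.
h = r (ρ_m − ρ_c) / ρ_c = 14.26 km × (3.36 − 2.76) / 2.76 = 3.1 km.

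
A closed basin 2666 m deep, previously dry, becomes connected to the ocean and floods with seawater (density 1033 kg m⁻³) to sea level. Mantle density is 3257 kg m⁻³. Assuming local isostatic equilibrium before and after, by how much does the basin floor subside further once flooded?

After flooding the water column is d + s deep. Its weight must equal the weight of mantle displaced by the extra subsidence s: (d + s) ρ_w = s ρ_m.
s = d ρ_w / (ρ_m − ρ_w) = 2666 m × 1033/(3257 − 1033) = 1240 m.

1240 m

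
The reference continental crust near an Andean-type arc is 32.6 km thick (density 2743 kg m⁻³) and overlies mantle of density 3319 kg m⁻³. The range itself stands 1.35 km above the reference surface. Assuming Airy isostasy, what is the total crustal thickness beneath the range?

40.4 km

Root depth r = h ρ_c / (ρ_m − ρ_c) = 1.35 km × 2743 / 576 = 6.429 km.
Total thickness = T + h + r = 32.6 km + 1.35 km + 6.429 km = 40.4 km.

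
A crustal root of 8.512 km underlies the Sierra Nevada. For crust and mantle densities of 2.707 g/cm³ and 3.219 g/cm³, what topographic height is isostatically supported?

1.61 km

Isostatic balance requires: ρ_c h = (ρ_m − ρ_c) r.
h = r (ρ_m − ρ_c) / ρ_c = 8.512 km × (3.219 − 2.707) / 2.707 = 1.61 km.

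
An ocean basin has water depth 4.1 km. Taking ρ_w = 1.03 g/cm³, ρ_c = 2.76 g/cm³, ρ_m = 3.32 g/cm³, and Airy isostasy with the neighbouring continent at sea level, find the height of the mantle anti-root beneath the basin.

12.7 km

In Airy isostatic equilibrium: replacing crust with seawater at the top is compensated by replacing crust with mantle at the base: d (ρ_c − ρ_w) = a (ρ_m − ρ_c).
a = d (ρ_c − ρ_w)/(ρ_m − ρ_c) = 4.1 km × 1.73/0.56 = 12.7 km.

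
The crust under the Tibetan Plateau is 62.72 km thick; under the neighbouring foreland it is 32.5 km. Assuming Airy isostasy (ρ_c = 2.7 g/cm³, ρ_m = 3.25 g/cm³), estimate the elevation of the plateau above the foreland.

5.11 km

Excess crust Δ = 62.72 km − 32.5 km = 30.22 km, split between elevation h and root r with h + r = Δ.
Airy balance ρ_c h = (ρ_m − ρ_c) r gives r = h ρ_c/(ρ_m − ρ_c), so h (1 + ρ_c/(ρ_m − ρ_c)) = Δ, i.e. h = Δ (ρ_m − ρ_c)/ρ_m.
h = 30.22 km × 0.55/3.25 = 5.11 km.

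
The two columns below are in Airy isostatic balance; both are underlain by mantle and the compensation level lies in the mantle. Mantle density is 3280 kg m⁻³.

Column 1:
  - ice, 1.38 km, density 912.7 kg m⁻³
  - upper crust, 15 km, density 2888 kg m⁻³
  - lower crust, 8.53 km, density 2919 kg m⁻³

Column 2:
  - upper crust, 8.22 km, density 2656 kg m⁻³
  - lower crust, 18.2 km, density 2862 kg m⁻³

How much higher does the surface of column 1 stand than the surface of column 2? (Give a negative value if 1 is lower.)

For any compensation level in the mantle, the mantle terms cancel and isostasy reduces to e = (Σt_1 − Σt_2) − (Σ(ρt)_1 − Σ(ρt)_2) / ρ_m.
Σt_1 = 24.91 km; Σt_2 = 26.42 km; Σ(ρt)_1 = 69478.596; Σ(ρt)_2 = 73920.72 (in km·kg m⁻³).
e = (24.91 − 26.42) − (69478.596 − 73920.72) / 3280 = −0.156 km.

−0.156 km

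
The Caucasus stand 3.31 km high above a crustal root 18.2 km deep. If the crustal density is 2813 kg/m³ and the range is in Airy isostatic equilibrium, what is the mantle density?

Airy balance: ρ_c h = (ρ_m − ρ_c) r → ρ_m = ρ_c (1 + h/r).
ρ_m = 2813 × (1 + 3.31 km/18.2 km) = 3320 kg/m³.

3320 kg/m³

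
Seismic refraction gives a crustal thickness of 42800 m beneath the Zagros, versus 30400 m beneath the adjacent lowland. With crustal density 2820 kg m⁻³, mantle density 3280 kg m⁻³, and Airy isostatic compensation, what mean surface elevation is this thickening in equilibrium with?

Excess crust Δ = 42800 m − 30400 m = 12400 m, split between elevation h and root r with h + r = Δ.
Airy balance ρ_c h = (ρ_m − ρ_c) r gives r = h ρ_c/(ρ_m − ρ_c), so h (1 + ρ_c/(ρ_m − ρ_c)) = Δ, i.e. h = Δ (ρ_m − ρ_c)/ρ_m.
h = 12400 m × 460/3280 = 1740 m.

1740 m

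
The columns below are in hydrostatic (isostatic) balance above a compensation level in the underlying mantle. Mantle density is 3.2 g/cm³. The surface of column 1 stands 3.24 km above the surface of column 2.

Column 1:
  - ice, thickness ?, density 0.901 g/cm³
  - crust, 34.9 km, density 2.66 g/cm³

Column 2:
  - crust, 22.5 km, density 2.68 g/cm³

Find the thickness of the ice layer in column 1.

Take the compensation level at the base of the deeper column (depth z_c below the surface of column 1) and equate Σ ρ_i t_i down to z_c; mantle fills any gap and the z_c terms cancel.
Column 1: x×0.901 + 34.9×2.66 + (z_c − 34.9 − x)×3.2
Column 2: 3.24×0 + 22.5×2.68 + (z_c − 3.24 − 22.5)×3.2
The z_c×3.2 term appears on both sides and cancels. Collect the known terms of each column as K = Σ(ρt)_known − 3.2 × (depth of known layers): K_1 = 92.834 − 3.2×34.9 = −18.846; K_2 = 60.3 − 3.2×(3.24 + 22.5) = −22.068.
Balance: K_1 − x×(3.2 − 0.901) = K_2, so x = (K_1 − K_2)/(3.2 − 0.901) = 3.222/2.299 = 1.4 km.

1.4 km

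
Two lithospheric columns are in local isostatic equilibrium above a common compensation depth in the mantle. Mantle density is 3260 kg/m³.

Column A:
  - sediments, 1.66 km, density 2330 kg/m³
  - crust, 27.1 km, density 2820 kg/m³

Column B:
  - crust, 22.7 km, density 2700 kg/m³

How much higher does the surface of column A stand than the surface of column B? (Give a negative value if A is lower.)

0.232 km

For any compensation level in the mantle, the mantle terms cancel and isostasy reduces to e = (Σt_A − Σt_B) − (Σ(ρt)_A − Σ(ρt)_B) / ρ_m.
Σt_A = 28.76 km; Σt_B = 22.7 km; Σ(ρt)_A = 80289.8; Σ(ρt)_B = 61290 (in km·kg/m³).
e = (28.76 − 22.7) − (80289.8 − 61290) / 3260 = 0.232 km.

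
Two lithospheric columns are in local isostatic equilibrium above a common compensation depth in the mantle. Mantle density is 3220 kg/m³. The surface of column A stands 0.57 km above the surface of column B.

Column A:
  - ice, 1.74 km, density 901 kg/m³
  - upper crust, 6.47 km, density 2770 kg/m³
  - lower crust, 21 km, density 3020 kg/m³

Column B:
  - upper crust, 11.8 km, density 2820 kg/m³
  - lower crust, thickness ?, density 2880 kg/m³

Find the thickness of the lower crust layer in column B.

Take the compensation level at the base of the deeper column (depth z_c below the surface of column A) and equate Σ ρ_i t_i down to z_c; mantle fills any gap and the z_c terms cancel.
Column A: 1.74×901 + 6.47×2770 + 21×3020 + (z_c − 29.21)×3220
Column B: 0.57×0 + 11.8×2820 + x×2880 + (z_c − 0.57 − 11.8 − x)×3220
The z_c×3220 term appears on both sides and cancels. Collect the known terms of each column as K = Σ(ρt)_known − 3220 × (depth of known layers): K_A = 82909.64 − 3220×29.21 = −11146.56; K_B = 33276 − 3220×(0.57 + 11.8) = −6555.4.
Balance: K_A = K_B − x×(3220 − 2880), so x = (K_B − K_A)/(3220 − 2880) = 4591.16/340 = 13.5 km.

13.5 km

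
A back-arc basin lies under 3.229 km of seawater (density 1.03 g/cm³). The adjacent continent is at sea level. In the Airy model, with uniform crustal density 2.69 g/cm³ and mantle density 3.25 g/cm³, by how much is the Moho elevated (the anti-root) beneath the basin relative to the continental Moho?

9.57 km

Balancing pressure at the compensation depth: replacing crust with seawater at the top is compensated by replacing crust with mantle at the base: d (ρ_c − ρ_w) = a (ρ_m − ρ_c).
a = d (ρ_c − ρ_w)/(ρ_m − ρ_c) = 3.229 km × 1.66/0.56 = 9.57 km.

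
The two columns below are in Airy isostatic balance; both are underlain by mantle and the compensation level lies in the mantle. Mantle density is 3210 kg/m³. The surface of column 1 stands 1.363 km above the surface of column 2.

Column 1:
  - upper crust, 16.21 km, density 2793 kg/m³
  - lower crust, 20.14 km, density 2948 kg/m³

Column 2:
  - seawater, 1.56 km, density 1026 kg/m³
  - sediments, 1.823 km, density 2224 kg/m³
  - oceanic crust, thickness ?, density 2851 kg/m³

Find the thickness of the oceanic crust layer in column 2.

Take the compensation level at the base of the deeper column (depth z_c below the surface of column 1) and equate Σ ρ_i t_i down to z_c; mantle fills any gap and the z_c terms cancel.
Column 1: 16.21×2793 + 20.14×2948 + (z_c − 36.35)×3210
Column 2: 1.363×0 + 1.56×1026 + 1.823×2224 + x×2851 + (z_c − 1.363 − 3.383 − x)×3210
The z_c×3210 term appears on both sides and cancels. Collect the known terms of each column as K = Σ(ρt)_known − 3210 × (depth of known layers): K_1 = 104647.25 − 3210×36.35 = −12036.25; K_2 = 5654.912 − 3210×(1.363 + 3.383) = −9579.748.
Balance: K_1 = K_2 − x×(3210 − 2851), so x = (K_2 − K_1)/(3210 − 2851) = 2456.5/359 = 6.84 km.

6.84 km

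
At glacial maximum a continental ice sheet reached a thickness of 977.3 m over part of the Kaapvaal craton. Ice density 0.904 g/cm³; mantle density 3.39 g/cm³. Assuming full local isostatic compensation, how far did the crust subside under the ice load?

261 m

Equating mass per unit area of the two columns: the ice load ρ_ice t is balanced by mantle displaced below, ρ_m s.
s = t ρ_ice / ρ_m = 977.3 m × 0.904/3.39 = 261 m.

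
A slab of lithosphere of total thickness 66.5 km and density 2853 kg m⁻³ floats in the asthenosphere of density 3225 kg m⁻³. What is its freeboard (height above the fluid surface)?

Floating equilibrium: submerged depth d = t ρ_obj/ρ_fluid = 66.5 km × 2853/3225 = 58.83 km.
Freeboard = t − d = 66.5 km − 58.83 km = 7.67 km.

7.67 km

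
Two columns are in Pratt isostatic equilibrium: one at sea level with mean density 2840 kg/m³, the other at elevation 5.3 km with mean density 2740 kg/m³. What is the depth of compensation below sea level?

ρ_ref D = ρ (D + h) → D (ρ_ref − ρ) = ρ h.
D = ρ h/(ρ_ref − ρ) = 2740 × 5.3 km/(2840 − 2740) = 145 km.

145 km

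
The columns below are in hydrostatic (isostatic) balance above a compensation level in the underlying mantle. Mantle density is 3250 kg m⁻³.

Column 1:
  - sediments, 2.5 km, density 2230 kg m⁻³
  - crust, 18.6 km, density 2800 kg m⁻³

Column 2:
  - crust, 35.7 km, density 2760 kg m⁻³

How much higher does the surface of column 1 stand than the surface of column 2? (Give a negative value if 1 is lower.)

For any compensation level in the mantle, the mantle terms cancel and isostasy reduces to e = (Σt_1 − Σt_2) − (Σ(ρt)_1 − Σ(ρt)_2) / ρ_m.
Σt_1 = 21.1 km; Σt_2 = 35.7 km; Σ(ρt)_1 = 57655; Σ(ρt)_2 = 98532 (in km·kg m⁻³).
e = (21.1 − 35.7) − (57655 − 98532) / 3250 = −2.02 km.

−2.02 km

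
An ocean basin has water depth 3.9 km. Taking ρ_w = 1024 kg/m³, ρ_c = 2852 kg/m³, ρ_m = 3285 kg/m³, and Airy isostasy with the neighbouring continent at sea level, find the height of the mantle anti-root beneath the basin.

Balancing pressure at the compensation depth: replacing crust with seawater at the top is compensated by replacing crust with mantle at the base: d (ρ_c − ρ_w) = a (ρ_m − ρ_c).
a = d (ρ_c − ρ_w)/(ρ_m − ρ_c) = 3.9 km × 1828/433 = 16.5 km.

16.5 km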